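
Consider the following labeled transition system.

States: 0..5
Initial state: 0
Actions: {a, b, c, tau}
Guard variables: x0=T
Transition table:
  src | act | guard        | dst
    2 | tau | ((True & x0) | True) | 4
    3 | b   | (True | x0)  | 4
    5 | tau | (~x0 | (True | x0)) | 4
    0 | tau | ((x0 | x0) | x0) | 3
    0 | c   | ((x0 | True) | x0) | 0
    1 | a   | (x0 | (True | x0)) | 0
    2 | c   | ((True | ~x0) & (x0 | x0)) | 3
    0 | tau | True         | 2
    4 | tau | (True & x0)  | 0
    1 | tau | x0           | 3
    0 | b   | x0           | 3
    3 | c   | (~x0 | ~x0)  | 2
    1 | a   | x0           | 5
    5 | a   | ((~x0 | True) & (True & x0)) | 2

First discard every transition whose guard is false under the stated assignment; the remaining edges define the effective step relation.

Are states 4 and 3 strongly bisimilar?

Compute ~ classes (split until stable):
  π0 = {{0,1,2,3,4,5}}
  π1 = {{0},{1,5},{2},{3},{4}}
  π2 = {{0},{1},{2},{3},{4},{5}}
Fixed point at round 3; 6 class(es).
[4]={4}  [3]={3}

Answer: NOT BISIMILAR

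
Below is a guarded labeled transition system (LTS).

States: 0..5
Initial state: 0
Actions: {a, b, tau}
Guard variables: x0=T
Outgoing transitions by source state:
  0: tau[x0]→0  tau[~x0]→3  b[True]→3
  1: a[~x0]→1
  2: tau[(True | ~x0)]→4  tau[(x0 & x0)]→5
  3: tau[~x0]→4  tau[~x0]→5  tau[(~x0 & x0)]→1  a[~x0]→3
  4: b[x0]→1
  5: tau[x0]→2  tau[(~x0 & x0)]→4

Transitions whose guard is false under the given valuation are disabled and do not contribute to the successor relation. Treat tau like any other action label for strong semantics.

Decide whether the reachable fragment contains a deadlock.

Answer: DEADLOCK at state 3

Analysis:
Reachable = {0,3}
  0: b→3  tau→0  [deg 2]
  3: ∅  [STUCK]
witness 3: b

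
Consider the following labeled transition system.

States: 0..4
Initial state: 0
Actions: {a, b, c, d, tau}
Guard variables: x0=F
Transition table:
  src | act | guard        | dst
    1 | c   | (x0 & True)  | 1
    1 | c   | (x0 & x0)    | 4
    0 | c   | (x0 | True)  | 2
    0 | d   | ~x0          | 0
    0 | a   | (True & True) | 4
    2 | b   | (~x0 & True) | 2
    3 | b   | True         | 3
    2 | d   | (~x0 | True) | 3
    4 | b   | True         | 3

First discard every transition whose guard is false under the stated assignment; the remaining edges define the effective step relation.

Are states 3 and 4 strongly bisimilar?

Answer: BISIMILAR

Trace:
Compute ~ classes (split until stable):
  round 0: {{0,1,2,3,4}}
  round 1: {{0},{1},{2},{3,4}}
4 equivalence class(es) (converged in 2)
3∈{3,4}, 4∈{3,4}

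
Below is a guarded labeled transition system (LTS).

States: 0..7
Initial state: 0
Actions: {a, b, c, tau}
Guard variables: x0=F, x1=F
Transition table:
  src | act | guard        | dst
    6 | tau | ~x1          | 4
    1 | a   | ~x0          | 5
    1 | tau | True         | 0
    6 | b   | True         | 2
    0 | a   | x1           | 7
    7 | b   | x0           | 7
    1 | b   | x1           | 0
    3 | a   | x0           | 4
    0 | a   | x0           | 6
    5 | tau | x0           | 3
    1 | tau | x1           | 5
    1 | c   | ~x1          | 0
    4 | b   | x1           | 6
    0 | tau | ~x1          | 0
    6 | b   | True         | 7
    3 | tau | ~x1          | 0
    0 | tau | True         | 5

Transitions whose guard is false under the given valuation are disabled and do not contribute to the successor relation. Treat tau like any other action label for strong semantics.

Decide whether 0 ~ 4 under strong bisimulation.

Answer: NOT BISIMILAR

Trace:
Compute ~ classes (split until stable):
  P[0] = {{0,1,2,3,4,5,6,7}}
  P[1] = {{0,3},{1},{2,4,5,7},{6}}
  P[2] = {{0},{1},{2,4,5,7},{3},{6}}
stable after 3 split(s): 5 block(s)
0∈{0}, 4∈{2,4,5,7}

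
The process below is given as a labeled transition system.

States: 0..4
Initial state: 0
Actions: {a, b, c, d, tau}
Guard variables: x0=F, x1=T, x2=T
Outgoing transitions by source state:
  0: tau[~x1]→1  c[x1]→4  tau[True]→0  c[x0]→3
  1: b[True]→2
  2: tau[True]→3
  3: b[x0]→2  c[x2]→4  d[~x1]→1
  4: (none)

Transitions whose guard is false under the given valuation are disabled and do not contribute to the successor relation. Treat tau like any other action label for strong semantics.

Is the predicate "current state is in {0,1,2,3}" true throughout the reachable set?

Answer: INVARIANT VIOLATED at state 4

Trace:
Inv-set: {0,1,2,3}
R = {0,4}
  0: safe
  4: ✗ unsafe
counterexample path to 4: c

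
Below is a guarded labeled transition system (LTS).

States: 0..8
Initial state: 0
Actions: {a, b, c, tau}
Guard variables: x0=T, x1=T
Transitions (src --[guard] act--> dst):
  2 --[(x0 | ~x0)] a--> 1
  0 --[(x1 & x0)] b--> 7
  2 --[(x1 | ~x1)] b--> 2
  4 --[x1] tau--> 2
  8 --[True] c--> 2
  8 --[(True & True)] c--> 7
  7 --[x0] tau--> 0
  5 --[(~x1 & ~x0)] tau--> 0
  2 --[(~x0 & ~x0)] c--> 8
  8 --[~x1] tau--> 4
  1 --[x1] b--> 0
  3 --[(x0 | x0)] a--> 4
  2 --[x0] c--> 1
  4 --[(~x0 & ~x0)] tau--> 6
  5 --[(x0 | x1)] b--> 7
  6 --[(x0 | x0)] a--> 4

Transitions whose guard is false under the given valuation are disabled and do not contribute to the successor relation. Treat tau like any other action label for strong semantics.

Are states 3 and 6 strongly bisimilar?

Answer: BISIMILAR

Analysis:
Refine partition for ~:
  round 0: {{0,1,2,3,4,5,6,7,8}}
  round 1: {{0,1,5},{2},{3,6},{4,7},{8}}
  round 2: {{0,5},{1},{2},{3,6},{4},{7},{8}}
stable after 3 split(s): 7 block(s)
3∈{3,6}, 6∈{3,6}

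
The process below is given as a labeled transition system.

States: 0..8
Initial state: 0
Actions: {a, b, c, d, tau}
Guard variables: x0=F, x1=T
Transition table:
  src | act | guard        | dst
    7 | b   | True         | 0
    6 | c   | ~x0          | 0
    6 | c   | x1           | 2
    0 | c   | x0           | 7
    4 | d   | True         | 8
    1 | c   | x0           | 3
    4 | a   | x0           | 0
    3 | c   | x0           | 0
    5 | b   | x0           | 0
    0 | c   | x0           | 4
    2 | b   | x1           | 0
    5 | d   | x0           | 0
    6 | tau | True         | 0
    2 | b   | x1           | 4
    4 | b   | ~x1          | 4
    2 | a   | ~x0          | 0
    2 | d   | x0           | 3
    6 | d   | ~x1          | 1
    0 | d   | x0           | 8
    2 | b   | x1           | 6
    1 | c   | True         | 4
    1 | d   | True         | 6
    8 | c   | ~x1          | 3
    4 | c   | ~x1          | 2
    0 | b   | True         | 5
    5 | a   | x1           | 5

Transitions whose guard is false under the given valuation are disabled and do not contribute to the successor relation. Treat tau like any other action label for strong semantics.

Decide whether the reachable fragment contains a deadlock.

Answer: DEADLOCK-FREE

Trace:
R = {0,5}
  0: b→5  [1 out]
  5: a→5  [1 out]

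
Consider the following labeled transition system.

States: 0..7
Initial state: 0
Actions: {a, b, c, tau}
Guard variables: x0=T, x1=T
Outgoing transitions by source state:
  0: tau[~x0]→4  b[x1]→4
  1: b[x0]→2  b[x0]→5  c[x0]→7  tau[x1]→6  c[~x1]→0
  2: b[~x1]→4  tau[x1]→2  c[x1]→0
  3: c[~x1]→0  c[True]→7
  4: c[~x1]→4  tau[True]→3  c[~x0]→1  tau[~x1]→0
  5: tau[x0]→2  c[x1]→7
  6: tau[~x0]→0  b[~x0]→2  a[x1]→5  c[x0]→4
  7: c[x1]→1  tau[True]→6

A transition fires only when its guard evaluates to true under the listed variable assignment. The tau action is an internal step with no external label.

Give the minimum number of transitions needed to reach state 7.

Answer: 3

Working:
BFS to 7:
  L0 = {0}
  L1 = {4}
  L2 = {3}
  L3 = {7}
depth(7)=3, e.g. b·tau·c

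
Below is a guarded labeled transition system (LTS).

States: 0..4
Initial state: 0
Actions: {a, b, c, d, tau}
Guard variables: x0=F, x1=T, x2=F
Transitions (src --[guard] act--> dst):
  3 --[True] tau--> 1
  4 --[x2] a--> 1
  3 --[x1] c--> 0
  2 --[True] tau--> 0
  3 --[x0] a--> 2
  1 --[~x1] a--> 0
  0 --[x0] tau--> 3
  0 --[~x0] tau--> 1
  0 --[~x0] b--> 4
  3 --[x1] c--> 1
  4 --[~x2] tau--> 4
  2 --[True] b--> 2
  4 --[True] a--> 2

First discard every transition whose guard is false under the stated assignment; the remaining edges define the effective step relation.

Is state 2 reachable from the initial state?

After dropping false guards: 9 live edges.
Layer 0: {0}
Layer 1: {1,4}  cumulative {0,1,4}
Layer 2: {2}  cumulative {0,1,2,4}
R = {0,1,2,4}
witness 2: b·a

Answer: REACHABLE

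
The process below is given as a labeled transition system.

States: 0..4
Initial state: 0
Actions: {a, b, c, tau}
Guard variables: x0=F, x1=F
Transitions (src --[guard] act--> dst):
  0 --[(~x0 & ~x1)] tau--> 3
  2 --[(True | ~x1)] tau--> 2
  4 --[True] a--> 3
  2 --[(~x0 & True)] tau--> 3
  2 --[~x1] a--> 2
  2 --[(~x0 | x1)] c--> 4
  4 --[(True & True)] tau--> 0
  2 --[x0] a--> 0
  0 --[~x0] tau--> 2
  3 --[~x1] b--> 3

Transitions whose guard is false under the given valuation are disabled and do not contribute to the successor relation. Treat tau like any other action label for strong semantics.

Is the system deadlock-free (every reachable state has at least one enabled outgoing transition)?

Reach set: {0,2,3,4}
  0: tau→2  tau→3  [2 exit(s)]
  2: a→2  c→4  tau→2  tau→3  [4 exit(s)]
  3: b→3  [1 exit(s)]
  4: a→3  tau→0  [2 exit(s)]

Answer: DEADLOCK-FREE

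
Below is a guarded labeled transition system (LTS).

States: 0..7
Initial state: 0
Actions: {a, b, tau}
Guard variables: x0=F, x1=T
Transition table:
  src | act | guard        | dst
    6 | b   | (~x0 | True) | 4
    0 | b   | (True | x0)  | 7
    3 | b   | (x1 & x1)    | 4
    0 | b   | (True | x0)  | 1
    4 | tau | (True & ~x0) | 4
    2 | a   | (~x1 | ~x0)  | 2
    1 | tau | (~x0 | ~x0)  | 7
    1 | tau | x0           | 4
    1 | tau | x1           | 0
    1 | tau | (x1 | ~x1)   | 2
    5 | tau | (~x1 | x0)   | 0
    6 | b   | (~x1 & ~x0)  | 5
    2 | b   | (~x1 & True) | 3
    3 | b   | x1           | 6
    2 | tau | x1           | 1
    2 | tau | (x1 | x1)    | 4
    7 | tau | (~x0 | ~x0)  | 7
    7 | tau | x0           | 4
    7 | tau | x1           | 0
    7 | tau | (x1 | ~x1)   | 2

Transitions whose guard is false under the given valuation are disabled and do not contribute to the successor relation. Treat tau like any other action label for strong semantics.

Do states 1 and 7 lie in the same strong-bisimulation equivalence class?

Answer: BISIMILAR

Working:
Bisimulation quotient by refinement:
  P[0] = {{0,1,2,3,4,5,6,7}}
  P[1] = {{0,3,6},{1,4,7},{2},{5}}
  P[2] = {{0,6},{1,7},{2},{3},{4},{5}}
  P[3] = {{0},{1,7},{2},{3},{4},{5},{6}}
Fixed point at round 4; 7 class(es).
1∈{1,7}, 7∈{1,7}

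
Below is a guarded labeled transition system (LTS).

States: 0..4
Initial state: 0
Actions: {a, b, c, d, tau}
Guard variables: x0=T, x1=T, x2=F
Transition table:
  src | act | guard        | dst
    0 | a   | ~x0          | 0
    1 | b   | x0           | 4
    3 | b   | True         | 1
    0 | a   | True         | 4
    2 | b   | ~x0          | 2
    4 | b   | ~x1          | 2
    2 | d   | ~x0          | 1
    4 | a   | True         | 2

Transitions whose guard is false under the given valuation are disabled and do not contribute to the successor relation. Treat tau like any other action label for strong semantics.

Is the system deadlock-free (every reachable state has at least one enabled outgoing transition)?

Reach set: {0,2,4}
  0: a→4  [1 exit(s)]
  2: ∅  [deadlock]
  4: a→2  [1 exit(s)]
trace reaching 2: a·a

Answer: DEADLOCK at state 2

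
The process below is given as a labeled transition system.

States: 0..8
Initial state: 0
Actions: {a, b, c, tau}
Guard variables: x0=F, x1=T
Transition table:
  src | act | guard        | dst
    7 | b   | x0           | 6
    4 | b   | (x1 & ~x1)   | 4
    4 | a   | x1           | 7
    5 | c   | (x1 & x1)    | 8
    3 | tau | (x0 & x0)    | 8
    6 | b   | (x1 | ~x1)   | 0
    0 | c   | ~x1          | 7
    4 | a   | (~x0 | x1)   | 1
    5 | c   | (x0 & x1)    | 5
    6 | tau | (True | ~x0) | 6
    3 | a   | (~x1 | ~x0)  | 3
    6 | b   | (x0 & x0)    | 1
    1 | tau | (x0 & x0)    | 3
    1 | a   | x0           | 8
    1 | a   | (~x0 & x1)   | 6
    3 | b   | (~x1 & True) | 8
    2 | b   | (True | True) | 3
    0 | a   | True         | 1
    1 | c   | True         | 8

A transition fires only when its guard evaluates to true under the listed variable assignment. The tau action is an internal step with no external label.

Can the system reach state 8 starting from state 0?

Guard filter leaves 10 enabled edge(s).
Layer 0: {0}
Layer 1: {1}  now seen {0,1}
Layer 2: {6,8}  now seen {0,1,6,8}
Reachable = {0,1,6,8}
Path to 8: a·c

Answer: REACHABLE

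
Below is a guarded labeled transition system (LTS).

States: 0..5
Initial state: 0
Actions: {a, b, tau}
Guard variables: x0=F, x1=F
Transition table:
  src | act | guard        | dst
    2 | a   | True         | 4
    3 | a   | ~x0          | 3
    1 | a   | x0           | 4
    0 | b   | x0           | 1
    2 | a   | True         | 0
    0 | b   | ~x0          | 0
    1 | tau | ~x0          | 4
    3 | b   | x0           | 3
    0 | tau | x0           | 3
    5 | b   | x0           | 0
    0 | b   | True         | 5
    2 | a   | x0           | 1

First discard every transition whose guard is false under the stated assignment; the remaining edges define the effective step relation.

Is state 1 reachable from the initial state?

Guard filter leaves 6 enabled edge(s).
Layer 0: {0}
Layer 1: {5}  now seen {0,5}
Reach set: {0,5}

Answer: UNREACHABLE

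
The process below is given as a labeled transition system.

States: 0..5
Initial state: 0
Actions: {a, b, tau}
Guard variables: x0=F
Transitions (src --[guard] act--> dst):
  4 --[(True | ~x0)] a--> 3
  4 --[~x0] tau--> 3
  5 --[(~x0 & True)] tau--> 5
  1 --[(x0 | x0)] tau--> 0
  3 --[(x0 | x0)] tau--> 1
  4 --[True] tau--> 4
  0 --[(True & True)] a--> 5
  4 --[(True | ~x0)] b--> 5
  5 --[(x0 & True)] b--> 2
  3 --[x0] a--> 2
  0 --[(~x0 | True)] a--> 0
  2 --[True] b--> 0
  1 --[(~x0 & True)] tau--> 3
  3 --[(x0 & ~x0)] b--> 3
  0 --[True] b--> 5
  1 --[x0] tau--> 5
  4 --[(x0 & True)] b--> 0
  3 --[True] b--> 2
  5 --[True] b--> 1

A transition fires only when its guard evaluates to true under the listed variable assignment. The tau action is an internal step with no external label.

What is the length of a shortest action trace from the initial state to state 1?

Answer: 2

Working:
Breadth-first toward 1:
  Layer 0: {0}
  Layer 1: {5}
  Layer 2: {1}
first hit 1 at d=2 via a·b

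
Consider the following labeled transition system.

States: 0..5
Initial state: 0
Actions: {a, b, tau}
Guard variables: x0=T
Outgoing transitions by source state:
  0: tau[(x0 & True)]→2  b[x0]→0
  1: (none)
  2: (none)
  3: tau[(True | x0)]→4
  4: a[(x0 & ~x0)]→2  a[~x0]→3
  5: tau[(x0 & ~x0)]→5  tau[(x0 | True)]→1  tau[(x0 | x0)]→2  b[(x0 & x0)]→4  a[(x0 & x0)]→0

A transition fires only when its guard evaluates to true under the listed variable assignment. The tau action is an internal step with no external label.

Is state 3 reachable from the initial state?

7 transition(s) survive guard evaluation.
L0 = {0}
L1 = {2}  now seen {0,2}
R = {0,2}

Answer: UNREACHABLE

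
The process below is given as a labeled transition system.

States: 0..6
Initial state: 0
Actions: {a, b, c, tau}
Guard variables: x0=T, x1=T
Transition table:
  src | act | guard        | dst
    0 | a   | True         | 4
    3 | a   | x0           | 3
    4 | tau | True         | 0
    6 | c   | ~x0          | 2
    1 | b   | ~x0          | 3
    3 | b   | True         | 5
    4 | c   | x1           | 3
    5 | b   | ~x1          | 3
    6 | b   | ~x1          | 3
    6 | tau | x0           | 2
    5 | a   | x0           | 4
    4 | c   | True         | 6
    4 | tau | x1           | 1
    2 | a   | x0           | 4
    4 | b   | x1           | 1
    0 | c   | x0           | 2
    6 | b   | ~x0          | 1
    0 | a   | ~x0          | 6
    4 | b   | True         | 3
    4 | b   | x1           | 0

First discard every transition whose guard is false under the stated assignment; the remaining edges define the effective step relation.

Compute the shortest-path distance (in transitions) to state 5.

Layered search for 5:
  L0 = {0}
  L1 = {2,4}
  L2 = {1,3,6}
  L3 = {5}
depth(5)=3, e.g. a·b·b

Answer: 3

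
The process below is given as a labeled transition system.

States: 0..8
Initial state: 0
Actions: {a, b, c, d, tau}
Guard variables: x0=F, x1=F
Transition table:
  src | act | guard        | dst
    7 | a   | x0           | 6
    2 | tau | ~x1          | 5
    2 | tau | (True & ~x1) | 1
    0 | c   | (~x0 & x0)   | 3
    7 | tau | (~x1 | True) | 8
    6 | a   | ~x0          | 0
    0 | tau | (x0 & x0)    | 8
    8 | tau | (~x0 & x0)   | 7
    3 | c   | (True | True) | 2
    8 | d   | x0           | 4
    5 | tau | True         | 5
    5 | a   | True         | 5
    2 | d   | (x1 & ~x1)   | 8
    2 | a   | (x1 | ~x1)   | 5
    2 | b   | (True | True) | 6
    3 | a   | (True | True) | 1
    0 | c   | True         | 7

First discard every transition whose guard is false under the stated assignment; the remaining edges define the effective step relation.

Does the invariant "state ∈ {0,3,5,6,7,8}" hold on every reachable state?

Answer: INVARIANT HOLDS

Trace:
Inv-set: {0,3,5,6,7,8}
Reach set: {0,7,8}
  0: ✓
  7: ✓
  8: ✓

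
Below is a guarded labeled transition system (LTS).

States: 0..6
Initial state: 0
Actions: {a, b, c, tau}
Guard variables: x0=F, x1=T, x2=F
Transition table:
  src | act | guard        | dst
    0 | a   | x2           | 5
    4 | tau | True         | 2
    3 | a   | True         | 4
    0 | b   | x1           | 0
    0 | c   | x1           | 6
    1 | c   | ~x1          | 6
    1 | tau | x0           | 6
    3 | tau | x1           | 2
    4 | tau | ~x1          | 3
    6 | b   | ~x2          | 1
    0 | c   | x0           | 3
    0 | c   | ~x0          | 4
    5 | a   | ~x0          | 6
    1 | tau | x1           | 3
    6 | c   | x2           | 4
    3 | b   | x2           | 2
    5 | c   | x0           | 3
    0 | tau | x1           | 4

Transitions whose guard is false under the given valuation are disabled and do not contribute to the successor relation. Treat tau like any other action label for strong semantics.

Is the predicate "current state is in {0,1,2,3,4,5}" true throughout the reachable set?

Safe = {0,1,2,3,4,5}
R = {0,1,2,3,4,6}
  0: safe
  1: safe
  2: safe
  3: safe
  4: safe
  6: VIOLATES
counterexample path to 6: c

Answer: INVARIANT VIOLATED at state 6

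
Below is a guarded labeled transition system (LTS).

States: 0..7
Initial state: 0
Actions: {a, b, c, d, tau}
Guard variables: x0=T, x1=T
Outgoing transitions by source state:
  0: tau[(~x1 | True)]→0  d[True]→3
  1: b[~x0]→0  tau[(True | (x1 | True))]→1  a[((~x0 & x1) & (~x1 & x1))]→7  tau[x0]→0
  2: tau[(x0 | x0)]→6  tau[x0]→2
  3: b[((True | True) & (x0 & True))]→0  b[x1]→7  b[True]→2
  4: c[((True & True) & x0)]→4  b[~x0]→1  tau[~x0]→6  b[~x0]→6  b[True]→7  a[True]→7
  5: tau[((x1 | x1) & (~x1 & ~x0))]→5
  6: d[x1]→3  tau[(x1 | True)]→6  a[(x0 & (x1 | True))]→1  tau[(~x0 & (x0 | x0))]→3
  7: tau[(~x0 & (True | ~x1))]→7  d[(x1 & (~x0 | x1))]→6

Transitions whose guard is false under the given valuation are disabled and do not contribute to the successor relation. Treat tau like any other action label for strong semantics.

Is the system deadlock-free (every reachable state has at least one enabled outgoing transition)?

R = {0,1,2,3,6,7}
  0: d→3  tau→0  [2 exit(s)]
  1: tau→0  tau→1  [2 exit(s)]
  2: tau→2  tau→6  [2 exit(s)]
  3: b→0  b→2  b→7  [3 exit(s)]
  6: a→1  d→3  tau→6  [3 exit(s)]
  7: d→6  [1 exit(s)]

Answer: DEADLOCK-FREE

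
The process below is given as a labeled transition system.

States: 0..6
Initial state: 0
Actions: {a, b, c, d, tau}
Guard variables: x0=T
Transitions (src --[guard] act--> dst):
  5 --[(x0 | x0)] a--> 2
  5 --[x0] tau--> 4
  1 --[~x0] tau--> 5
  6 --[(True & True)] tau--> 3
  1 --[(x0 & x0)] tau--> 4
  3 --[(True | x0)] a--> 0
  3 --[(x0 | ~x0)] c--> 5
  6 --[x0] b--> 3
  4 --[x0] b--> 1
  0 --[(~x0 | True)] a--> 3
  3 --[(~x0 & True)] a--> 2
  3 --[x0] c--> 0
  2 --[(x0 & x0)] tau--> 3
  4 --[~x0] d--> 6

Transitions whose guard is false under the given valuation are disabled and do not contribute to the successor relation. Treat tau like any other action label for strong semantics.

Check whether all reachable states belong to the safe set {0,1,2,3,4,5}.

Answer: INVARIANT HOLDS

Working:
Allowed set {0,1,2,3,4,5}
Reachable = {0,1,2,3,4,5}
  0: safe
  1: safe
  2: safe
  3: safe
  4: safe
  5: safe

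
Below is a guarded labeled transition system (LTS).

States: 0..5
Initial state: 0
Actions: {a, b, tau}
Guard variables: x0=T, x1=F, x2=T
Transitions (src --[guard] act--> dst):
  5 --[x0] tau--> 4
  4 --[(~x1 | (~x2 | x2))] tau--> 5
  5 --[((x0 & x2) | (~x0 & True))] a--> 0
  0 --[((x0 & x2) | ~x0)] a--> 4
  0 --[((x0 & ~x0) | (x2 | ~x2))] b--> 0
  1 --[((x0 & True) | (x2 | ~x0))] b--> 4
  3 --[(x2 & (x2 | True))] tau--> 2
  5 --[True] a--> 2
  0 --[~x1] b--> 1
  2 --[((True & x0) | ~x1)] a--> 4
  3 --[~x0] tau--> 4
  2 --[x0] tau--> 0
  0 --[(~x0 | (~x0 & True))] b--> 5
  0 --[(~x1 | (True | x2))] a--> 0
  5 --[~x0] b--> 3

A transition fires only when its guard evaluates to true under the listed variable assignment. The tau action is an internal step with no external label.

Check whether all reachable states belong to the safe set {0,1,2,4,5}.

Answer: INVARIANT HOLDS

Working:
Inv-set: {0,1,2,4,5}
R = {0,1,2,4,5}
  0: ok
  1: ok
  2: ok
  4: ok
  5: ok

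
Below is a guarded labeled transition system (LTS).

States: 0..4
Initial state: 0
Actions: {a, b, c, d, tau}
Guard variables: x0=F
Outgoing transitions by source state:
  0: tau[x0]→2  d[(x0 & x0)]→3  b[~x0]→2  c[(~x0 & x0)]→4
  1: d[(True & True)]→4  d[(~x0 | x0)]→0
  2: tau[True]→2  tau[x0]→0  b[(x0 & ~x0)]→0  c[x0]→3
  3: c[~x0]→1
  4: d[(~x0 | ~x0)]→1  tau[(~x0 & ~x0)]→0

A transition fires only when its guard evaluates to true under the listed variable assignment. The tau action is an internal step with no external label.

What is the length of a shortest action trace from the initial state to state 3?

Answer: UNREACHABLE

Trace:
Breadth-first toward 3:
  depth 0: {0}
  depth 1: {2}
3 never appears.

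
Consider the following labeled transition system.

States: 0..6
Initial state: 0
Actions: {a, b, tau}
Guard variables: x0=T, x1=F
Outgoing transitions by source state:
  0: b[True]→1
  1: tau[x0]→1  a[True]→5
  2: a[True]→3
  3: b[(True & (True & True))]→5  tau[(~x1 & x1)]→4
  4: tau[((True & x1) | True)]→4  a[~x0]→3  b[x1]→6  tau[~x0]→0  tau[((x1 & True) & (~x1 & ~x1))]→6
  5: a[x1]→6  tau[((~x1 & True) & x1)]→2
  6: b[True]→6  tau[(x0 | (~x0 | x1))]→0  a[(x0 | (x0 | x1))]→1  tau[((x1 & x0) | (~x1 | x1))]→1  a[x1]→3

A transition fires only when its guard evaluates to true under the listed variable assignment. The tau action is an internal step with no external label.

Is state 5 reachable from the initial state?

Guard filter leaves 10 enabled edge(s).
Layer 0: {0}
Layer 1: {1}  total {0,1}
Layer 2: {5}  total {0,1,5}
Reachable = {0,1,5}
witness 5: b·a

Answer: REACHABLE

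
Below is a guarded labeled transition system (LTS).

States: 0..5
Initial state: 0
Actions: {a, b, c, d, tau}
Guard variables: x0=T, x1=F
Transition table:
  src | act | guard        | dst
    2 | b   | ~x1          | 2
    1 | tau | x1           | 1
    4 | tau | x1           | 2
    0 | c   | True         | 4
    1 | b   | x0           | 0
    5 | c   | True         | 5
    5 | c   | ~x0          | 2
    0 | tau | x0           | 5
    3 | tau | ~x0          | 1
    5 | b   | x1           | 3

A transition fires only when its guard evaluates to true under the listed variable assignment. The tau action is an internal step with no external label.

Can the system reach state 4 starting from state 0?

Guard filter leaves 5 enabled edge(s).
depth 0: {0}
depth 1: {4,5}  cumulative {0,4,5}
Reachable = {0,4,5}
trace reaching 4: c

Answer: REACHABLE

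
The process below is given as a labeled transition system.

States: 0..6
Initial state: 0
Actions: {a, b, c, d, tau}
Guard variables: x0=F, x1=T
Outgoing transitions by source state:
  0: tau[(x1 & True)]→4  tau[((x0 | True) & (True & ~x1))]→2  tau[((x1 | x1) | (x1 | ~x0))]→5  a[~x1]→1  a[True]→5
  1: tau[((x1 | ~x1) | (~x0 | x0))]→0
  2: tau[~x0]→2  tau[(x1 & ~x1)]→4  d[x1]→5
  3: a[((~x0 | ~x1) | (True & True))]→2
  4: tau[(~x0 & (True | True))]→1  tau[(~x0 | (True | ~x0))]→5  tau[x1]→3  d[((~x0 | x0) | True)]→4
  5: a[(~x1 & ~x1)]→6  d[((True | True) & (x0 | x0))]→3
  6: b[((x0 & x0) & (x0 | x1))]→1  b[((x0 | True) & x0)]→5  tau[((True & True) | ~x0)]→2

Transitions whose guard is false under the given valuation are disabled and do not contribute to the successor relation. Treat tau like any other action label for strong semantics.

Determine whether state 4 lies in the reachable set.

Answer: REACHABLE

Working:
Guard filter leaves 12 enabled edge(s).
depth 0: {0}
depth 1: {4,5}  total {0,4,5}
depth 2: {1,3}  total {0,1,3,4,5}
depth 3: {2}  total {0,1,2,3,4,5}
Reachable = {0,1,2,3,4,5}
witness 4: tau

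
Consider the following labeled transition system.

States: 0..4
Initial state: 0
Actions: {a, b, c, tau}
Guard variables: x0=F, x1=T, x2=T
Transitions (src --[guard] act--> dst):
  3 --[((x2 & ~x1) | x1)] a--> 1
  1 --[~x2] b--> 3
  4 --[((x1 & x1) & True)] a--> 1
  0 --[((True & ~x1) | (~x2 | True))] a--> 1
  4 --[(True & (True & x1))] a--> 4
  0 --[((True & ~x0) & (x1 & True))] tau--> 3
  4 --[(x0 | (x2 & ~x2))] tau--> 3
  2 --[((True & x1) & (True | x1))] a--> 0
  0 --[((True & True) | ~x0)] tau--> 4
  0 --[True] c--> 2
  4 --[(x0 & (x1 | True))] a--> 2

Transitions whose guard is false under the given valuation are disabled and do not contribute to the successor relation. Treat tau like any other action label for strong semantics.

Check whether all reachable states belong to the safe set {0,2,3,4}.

Safe = {0,2,3,4}
Reachable = {0,1,2,3,4}
  0: ok
  1: ✗ unsafe
  2: ok
  3: ok
  4: ok
reach 1 via a — violates

Answer: INVARIANT VIOLATED at state 1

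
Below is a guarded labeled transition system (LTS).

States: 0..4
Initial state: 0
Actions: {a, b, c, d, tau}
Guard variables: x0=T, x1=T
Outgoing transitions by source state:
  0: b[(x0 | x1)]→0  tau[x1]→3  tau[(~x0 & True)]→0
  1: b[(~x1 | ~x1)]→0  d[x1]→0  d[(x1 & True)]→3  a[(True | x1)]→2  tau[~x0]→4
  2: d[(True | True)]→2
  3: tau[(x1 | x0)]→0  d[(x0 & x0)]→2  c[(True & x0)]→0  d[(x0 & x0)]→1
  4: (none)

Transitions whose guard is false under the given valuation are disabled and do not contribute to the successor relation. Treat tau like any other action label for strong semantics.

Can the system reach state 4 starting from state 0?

Guard filter leaves 10 enabled edge(s).
Layer 0: {0}
Layer 1: {3}  total {0,3}
Layer 2: {1,2}  total {0,1,2,3}
Reachable = {0,1,2,3}

Answer: UNREACHABLE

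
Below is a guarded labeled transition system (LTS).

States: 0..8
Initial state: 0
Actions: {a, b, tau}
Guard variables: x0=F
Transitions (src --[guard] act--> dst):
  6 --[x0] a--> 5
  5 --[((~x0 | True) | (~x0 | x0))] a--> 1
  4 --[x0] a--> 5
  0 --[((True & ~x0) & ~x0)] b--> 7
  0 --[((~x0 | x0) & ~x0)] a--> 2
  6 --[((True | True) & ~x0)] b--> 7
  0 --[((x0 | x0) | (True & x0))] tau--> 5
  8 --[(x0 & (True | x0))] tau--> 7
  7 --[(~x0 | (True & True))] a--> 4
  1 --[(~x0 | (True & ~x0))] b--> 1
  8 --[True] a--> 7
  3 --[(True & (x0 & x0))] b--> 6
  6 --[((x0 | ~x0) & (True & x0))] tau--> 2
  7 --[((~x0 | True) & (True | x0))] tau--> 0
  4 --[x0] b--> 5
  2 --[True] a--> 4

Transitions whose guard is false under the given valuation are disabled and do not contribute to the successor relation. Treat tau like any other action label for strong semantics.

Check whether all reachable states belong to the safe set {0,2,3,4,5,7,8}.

Answer: INVARIANT HOLDS

Trace:
Inv-set: {0,2,3,4,5,7,8}
Reach set: {0,2,4,7}
  0: ok
  2: ok
  4: ok
  7: ok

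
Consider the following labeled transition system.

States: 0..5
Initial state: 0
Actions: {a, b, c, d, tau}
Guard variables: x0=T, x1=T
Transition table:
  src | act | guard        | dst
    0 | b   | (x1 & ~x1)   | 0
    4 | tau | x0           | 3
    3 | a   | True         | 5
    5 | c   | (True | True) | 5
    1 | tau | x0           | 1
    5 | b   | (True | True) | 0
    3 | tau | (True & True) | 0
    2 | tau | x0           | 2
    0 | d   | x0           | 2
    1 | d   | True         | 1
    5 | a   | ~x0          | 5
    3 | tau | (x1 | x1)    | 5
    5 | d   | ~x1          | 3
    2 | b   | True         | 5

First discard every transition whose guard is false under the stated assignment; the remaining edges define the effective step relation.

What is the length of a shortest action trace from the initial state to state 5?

Layered search for 5:
  Layer 0: {0}
  Layer 1: {2}
  Layer 2: {5}
5 enters at depth 2; path d·b

Answer: 2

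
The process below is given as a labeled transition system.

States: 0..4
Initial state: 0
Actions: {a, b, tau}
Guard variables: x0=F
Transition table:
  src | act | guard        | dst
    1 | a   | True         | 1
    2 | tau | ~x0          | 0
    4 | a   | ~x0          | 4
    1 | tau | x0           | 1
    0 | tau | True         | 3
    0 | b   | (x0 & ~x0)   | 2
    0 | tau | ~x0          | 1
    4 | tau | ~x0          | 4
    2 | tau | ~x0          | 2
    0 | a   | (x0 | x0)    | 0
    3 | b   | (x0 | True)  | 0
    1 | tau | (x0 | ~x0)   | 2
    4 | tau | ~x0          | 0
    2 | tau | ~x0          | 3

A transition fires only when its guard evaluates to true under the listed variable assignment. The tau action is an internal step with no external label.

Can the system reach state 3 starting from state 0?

Answer: REACHABLE

Analysis:
After dropping false guards: 11 live edges.
Layer 0: {0}
Layer 1: {1,3}  cumulative {0,1,3}
Layer 2: {2}  cumulative {0,1,2,3}
Reach set: {0,1,2,3}
Path to 3: tau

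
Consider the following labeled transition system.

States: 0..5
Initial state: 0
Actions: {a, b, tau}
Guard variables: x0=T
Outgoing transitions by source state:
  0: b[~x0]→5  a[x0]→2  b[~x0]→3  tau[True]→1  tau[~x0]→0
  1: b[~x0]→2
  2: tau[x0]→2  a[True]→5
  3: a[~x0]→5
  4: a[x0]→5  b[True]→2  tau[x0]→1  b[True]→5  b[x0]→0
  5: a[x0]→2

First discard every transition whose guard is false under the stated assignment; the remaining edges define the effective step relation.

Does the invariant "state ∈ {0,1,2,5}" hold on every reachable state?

Answer: INVARIANT HOLDS

Working:
Safe = {0,1,2,5}
R = {0,1,2,5}
  0: ✓
  1: ✓
  2: ✓
  5: ✓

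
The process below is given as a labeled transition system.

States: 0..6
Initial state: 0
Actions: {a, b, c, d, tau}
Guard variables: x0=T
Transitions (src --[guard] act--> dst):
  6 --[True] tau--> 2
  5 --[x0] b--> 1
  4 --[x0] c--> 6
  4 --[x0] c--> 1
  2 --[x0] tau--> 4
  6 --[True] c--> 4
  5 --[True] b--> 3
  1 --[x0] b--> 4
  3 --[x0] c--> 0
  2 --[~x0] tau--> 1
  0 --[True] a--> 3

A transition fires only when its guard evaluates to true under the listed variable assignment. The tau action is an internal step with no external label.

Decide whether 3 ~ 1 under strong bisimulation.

Answer: NOT BISIMILAR

Analysis:
Bisimulation quotient by refinement:
  π0 = {{0,1,2,3,4,5,6}}
  π1 = {{0},{1,5},{2},{3,4},{6}}
  π2 = {{0},{1},{2},{3},{4},{5},{6}}
stable after 3 split(s): 7 block(s)
[3]={3}  [1]={1}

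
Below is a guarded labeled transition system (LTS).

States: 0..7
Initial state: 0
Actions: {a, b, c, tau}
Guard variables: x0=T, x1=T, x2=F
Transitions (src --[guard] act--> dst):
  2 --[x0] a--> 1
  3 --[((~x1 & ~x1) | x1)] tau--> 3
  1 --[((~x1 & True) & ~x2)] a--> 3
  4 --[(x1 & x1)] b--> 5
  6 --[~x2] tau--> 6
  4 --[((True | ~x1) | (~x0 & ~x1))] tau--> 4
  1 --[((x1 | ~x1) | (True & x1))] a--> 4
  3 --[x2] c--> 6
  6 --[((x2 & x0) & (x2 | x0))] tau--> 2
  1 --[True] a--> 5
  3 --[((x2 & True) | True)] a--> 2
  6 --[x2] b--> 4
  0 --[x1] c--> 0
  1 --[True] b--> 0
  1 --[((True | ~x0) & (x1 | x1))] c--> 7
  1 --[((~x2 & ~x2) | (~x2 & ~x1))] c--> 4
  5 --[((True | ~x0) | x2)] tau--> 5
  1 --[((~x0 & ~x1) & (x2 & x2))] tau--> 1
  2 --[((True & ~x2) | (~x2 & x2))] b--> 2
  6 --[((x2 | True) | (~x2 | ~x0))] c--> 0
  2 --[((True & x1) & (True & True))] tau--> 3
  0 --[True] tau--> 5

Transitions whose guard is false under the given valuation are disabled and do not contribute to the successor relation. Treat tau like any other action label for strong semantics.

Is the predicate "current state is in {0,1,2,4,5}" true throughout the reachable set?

Answer: INVARIANT HOLDS

Analysis:
Allowed set {0,1,2,4,5}
Reachable = {0,5}
  0: ✓
  5: ✓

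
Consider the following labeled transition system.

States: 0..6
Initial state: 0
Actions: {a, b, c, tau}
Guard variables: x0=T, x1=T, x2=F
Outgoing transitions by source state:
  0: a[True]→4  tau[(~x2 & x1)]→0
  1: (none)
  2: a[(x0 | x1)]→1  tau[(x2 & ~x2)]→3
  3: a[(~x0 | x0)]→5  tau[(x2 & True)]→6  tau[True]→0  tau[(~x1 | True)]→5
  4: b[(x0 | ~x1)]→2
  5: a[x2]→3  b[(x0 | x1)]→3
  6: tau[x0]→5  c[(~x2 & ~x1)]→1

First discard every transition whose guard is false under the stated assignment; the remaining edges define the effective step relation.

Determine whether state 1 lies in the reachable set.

Answer: REACHABLE

Analysis:
9 transition(s) survive guard evaluation.
depth 0: {0}
depth 1: {4}  now seen {0,4}
depth 2: {2}  now seen {0,2,4}
depth 3: {1}  now seen {0,1,2,4}
R = {0,1,2,4}
witness 1: a·b·a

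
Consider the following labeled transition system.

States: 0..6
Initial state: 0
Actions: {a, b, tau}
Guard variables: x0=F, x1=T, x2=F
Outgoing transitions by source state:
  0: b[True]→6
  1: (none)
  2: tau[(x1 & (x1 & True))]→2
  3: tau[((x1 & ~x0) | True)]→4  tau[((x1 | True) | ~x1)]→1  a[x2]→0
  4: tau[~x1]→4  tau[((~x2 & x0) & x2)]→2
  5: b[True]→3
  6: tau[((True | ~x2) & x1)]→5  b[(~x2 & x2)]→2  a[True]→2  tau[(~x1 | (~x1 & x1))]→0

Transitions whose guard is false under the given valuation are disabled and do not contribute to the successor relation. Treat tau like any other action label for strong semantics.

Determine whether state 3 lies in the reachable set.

7 transition(s) survive guard evaluation.
Layer 0: {0}
Layer 1: {6}  cumulative {0,6}
Layer 2: {2,5}  cumulative {0,2,5,6}
Layer 3: {3}  cumulative {0,2,3,5,6}
Layer 4: {1,4}  cumulative {0,1,2,3,4,5,6}
R = {0,1,2,3,4,5,6}
Path to 3: b·tau·b

Answer: REACHABLE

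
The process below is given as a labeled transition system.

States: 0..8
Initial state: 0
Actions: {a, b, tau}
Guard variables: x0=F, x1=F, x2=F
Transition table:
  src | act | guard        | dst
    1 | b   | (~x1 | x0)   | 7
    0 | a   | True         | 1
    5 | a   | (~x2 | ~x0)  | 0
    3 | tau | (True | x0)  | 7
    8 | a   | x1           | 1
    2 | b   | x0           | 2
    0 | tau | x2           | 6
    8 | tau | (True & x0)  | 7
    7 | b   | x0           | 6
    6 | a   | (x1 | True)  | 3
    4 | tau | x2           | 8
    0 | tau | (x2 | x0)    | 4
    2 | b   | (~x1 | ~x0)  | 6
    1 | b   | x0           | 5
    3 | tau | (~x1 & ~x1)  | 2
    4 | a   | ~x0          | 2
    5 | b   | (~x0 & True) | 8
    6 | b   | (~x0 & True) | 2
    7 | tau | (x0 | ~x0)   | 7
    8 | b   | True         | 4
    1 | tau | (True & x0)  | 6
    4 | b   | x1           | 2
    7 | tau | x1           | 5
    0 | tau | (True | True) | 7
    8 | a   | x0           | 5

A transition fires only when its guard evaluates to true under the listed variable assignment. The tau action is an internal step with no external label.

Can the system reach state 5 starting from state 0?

Answer: UNREACHABLE

Analysis:
After dropping false guards: 13 live edges.
Layer 0: {0}
Layer 1: {1,7}  now seen {0,1,7}
R = {0,1,7}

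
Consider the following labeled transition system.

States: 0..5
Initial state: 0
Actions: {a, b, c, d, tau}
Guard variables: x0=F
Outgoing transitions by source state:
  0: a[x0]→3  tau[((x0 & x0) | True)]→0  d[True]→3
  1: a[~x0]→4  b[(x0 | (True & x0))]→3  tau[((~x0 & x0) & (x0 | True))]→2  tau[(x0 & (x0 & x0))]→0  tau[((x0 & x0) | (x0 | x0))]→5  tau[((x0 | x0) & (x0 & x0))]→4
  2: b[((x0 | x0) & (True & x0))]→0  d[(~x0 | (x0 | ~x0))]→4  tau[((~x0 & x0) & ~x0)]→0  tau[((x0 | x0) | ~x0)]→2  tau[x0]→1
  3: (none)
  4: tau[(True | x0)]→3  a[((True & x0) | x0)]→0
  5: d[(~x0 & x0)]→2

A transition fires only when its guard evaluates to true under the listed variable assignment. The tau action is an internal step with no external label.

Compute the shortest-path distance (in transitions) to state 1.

BFS to 1:
  depth 0: {0}
  depth 1: {3}
1 never appears.

Answer: UNREACHABLE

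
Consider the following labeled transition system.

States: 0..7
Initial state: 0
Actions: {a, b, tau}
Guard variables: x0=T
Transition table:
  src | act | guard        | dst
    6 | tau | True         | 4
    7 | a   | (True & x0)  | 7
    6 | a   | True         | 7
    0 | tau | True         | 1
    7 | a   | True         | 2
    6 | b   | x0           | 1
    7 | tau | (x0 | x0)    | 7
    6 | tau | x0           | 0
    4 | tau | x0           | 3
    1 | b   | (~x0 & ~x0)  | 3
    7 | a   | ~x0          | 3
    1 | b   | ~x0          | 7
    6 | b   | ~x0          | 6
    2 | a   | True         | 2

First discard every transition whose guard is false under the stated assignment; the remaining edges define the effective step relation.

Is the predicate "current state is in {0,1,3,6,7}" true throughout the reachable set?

Inv-set: {0,1,3,6,7}
R = {0,1}
  0: ✓
  1: ✓

Answer: INVARIANT HOLDS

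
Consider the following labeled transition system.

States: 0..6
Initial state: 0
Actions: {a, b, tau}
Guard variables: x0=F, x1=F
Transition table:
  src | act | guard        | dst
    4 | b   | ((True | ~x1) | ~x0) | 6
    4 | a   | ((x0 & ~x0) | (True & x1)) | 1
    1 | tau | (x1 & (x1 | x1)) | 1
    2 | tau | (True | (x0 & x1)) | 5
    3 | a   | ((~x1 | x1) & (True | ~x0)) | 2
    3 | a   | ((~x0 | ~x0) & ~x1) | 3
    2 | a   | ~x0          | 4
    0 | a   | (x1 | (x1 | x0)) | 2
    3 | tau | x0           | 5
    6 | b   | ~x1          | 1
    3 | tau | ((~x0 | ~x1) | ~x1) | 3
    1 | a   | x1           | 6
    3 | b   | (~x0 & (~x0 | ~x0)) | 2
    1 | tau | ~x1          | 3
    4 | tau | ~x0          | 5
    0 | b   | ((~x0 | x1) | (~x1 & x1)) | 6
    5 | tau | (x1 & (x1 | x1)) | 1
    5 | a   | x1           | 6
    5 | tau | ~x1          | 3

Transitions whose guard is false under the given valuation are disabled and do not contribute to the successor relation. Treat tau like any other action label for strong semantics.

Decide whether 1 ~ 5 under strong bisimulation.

Compute ~ classes (split until stable):
  π0 = {{0,1,2,3,4,5,6}}
  π1 = {{0,6},{1,5},{2},{3},{4}}
  π2 = {{0},{1,5},{2},{3},{4},{6}}
6 equivalence class(es) (converged in 3)
class of 1: {1,5}; class of 5: {1,5}

Answer: BISIMILAR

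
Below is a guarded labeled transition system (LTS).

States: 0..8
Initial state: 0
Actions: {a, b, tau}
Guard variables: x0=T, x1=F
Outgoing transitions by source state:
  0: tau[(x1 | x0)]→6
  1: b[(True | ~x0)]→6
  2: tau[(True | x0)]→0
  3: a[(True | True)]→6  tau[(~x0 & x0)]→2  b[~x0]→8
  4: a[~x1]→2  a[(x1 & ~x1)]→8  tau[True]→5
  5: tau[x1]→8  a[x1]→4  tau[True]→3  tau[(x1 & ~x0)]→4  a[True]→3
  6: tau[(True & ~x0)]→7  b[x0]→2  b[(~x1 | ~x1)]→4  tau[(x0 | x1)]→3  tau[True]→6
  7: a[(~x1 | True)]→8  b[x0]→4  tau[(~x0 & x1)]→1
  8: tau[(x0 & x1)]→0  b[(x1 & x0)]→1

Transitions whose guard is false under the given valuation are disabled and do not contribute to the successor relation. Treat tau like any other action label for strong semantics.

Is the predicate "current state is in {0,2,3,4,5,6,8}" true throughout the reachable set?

Answer: INVARIANT HOLDS

Analysis:
Safe = {0,2,3,4,5,6,8}
Reach set: {0,2,3,4,5,6}
  0: ✓
  2: ✓
  3: ✓
  4: ✓
  5: ✓
  6: ✓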